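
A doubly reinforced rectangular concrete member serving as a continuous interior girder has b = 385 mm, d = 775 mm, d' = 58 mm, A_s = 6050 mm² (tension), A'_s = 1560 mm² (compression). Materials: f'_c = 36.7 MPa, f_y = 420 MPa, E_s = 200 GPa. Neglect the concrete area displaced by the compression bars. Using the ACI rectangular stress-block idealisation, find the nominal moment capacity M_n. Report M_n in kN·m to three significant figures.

Assume both tension and compression steel yield.
Net tension couple steel: A_s − A'_s = 4490 mm².
a = (A_s − A'_s) f_y / (0.85 f'_c b) = 1885800/(0.85 × 36.7 × 385) = 157.02 mm.
c = a/β₁ = 157.02/0.788 = 199.26 mm; ε'_s = 0.003(c − d')/c = 0.0021 ≥ f_y/E_s = 0.0021, so compression steel does yield.
M_n = (A_s − A'_s) f_y (d − a/2) + A'_s f_y (d − d') = [1885800 × (775 − 78.51) + 655200 × (775 − 58)] × 10⁻⁶ = 1313.44 + 469.78 = 1783.22 kN·m.

M_n ≈ 1780 kN·m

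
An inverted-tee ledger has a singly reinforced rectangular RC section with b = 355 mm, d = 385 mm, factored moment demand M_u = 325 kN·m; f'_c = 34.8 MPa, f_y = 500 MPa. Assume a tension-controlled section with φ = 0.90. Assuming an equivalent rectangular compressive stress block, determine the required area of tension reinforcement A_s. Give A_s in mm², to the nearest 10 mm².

A_s ≈ 2170 mm²

M_n = M_u/φ = 325/0.90 = 361.111 kN·m.
With M_n = 0.85 f'_c a b (d − a/2), solve the quadratic for a:
a = d − √(d² − 2M_n/(0.85 f'_c b)) = 385 − √(385² − 2 × 361.111×10⁶/(0.85 × 34.8 × 355)) = 103.14 mm.
A_s = 0.85 f'_c a b / f_y = 0.85 × 34.8 × 103.14 × 355 / 500 = 2166.1 mm².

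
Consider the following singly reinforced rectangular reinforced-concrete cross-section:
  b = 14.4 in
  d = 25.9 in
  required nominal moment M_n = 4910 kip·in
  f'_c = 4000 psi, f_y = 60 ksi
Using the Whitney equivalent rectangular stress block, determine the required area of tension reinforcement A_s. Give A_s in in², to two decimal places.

A_s ≈ 3.44 in²

From M_n = 0.85 f'_c a b (d − a/2):
a = d − √(d² − 2M_n/(0.85 f'_c b)) = 25.9 − √(25.9² − 2 × 4910/(0.85 × 4 × 14.4)) = 4.215 in.
A_s = 0.85 f'_c a b / f_y = 0.85 × 4 × 4.215 × 14.4 / 60 = 3.439 in².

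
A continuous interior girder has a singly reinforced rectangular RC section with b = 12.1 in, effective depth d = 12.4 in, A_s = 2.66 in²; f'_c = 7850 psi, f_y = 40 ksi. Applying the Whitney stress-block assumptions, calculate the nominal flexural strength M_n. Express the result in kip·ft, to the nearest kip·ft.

T = A_s f_y = 2.66 × 40 = 106.4 kips.
a = T/(0.85 f'_c b) = 106.4/(0.85 × 7.85 × 12.1) = 1.318 in.
M_n = T(d − a/2) = 106.4 × (12.4 − 0.659) = 1249.2 kip·in = 1249.2/12 = 104.10 kip·ft.

M_n ≈ 104 kip·ft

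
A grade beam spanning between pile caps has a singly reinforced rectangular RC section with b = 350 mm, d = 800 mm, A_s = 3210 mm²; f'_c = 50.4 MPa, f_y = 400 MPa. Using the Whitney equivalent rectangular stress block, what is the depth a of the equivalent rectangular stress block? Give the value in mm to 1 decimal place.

T = A_s f_y = 3210 × 400 = 1284000 N = 1284 kN.
Setting C = 0.85 f'_c a b equal to T: a = 1284000/(0.85 × 50.4 × 350) = 85.6 mm.

a ≈ 85.6 mm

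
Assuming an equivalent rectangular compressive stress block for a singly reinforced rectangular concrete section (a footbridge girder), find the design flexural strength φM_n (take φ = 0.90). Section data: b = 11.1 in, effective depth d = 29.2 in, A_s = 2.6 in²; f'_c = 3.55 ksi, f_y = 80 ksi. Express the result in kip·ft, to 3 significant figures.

φM_n ≈ 407 kip·ft

T = A_s f_y = 2.6 × 80 = 208 kips.
a = T/(0.85 f'_c b) = 208/(0.85 × 3.55 × 11.1) = 6.210 in.
M_n = T(d − a/2) = 208 × (29.2 − 3.105) = 5427.8 kip·in = 5427.8/12 = 452.32 kip·ft.
φM_n = 0.90 × 452.32 = 407.09 kip·ft.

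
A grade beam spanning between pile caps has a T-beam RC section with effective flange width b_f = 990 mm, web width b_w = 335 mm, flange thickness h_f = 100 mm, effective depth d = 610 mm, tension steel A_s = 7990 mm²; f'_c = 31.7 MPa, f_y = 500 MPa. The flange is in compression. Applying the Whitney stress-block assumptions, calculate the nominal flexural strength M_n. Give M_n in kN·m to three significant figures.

M_n ≈ 2070 kN·m

Tension: T = A_s f_y = 7990 × 500 = 3995000 N.
Try a within the flange: a = T/(0.85 f'_c b_f) = 3995000/(0.85 × 31.7 × 990) = 149.76 mm.
a = 149.76 > h_f = 100 mm: the block extends into the web. Split into flange-overhang and web parts.
C_f = 0.85 f'_c (b_f − b_w) h_f = 0.85 × 31.7 × (990 − 335) × 100 = 1764898 N.
Remaining web compression depth: a_w = (T − C_f)/(0.85 f'_c b_w) = (3995000 − 1764898)/(0.85 × 31.7 × 335) = 247.06 mm.
M_n = C_f(d − h_f/2) + (T − C_f)(d − a_w/2) = 1764898 × (610 − 50) + 2230102 × (610 − 123.53) = 988.34 + 1084.88 = 2073.22 × 10⁶ N·mm.
M_n = 2073.22 kN·m.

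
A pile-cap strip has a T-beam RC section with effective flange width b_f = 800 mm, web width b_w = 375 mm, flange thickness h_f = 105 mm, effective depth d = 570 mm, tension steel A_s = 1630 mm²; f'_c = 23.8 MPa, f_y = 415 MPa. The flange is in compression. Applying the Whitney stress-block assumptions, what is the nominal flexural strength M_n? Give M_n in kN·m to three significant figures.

M_n ≈ 371 kN·m

Tension: T = A_s f_y = 1630 × 415 = 676450 N.
Try a within the flange: a = T/(0.85 f'_c b_f) = 676450/(0.85 × 23.8 × 800) = 41.80 mm.
Since a = 41.80 ≤ h_f = 105 mm, the stress block lies entirely in the flange; analyse as a rectangular beam of width b_f.
M_n = T(d − a/2) = 676450 × (570 − 20.9) = 371.44 × 10⁶ N·mm.
M_n = 371.44 kN·m.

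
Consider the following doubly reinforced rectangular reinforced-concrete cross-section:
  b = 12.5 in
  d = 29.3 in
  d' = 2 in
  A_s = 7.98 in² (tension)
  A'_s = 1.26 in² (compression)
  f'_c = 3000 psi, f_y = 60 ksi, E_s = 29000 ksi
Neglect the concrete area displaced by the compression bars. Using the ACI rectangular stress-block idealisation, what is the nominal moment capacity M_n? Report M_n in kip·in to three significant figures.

M_n ≈ 11300 kip·in

Assume both steels yield.
a = (A_s − A'_s) f_y/(0.85 f'_c b) = (7.98 − 1.26) × 60/(0.85 × 3 × 12.5) = 12.649 in.
c = a/β₁ = 12.649/0.85 = 14.881 in; ε'_s = 0.003(c − d')/c = 0.0026 ≥ ε_y = 0.0021, so the compression steel yields.
M_n = (A_s − A'_s) f_y (d − a/2) + A'_s f_y (d − d') = 403.2 × (29.3 − 6.3245) + 75.6 × (29.3 − 2) = 9263.7 + 2063.9 = 11327.6 kip·in.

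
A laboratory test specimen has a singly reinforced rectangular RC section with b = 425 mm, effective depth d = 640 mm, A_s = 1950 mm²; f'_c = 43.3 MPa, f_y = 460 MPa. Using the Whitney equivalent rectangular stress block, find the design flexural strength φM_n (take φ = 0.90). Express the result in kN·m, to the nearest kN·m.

φM_n ≈ 494 kN·m

T = A_s f_y = 1950 × 460 = 897000 N = 897 kN.
From C = T: a = T/(0.85 f'_c b) = 897000/(0.85 × 43.3 × 425) = 57.35 mm.
M_n = T(d − a/2) = 897 kN × (640 − 28.675) mm = 548.36 kN·m.
φM_n = 0.90 × 548.36 = 493.52 kN·m.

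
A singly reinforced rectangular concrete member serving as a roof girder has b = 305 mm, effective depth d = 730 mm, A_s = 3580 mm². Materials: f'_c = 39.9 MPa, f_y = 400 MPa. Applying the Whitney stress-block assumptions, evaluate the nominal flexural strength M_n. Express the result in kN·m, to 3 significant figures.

T = A_s f_y = 3580 × 400 = 1432000 N = 1432 kN.
From C = T: a = T/(0.85 f'_c b) = 1432000/(0.85 × 39.9 × 305) = 138.44 mm.
M_n = T(d − a/2) = 1432 kN × (730 − 69.22) mm = 946.24 kN·m.

M_n ≈ 946 kN·m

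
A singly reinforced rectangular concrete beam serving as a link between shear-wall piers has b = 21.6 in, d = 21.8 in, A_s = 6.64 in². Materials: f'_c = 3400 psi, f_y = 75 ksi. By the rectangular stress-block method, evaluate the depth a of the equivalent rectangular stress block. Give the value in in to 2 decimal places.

a ≈ 7.98 in

T = A_s f_y = 6.64 × 75 = 498 kips.
a = T/(0.85 f'_c b) = 498/(0.85 × 3.4 × 21.6) = 7.98 in.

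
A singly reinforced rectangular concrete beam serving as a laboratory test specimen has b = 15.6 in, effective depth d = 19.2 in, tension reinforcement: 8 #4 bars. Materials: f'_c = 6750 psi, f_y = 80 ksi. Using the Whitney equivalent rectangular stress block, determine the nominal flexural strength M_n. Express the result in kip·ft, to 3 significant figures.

A_s = 8 × 0.2 = 1.6 in².
T = A_s f_y = 1.6 × 80 = 128 kips.
a = T/(0.85 f'_c b) = 128/(0.85 × 6.75 × 15.6) = 1.430 in.
M_n = T(d − a/2) = 128 × (19.2 − 0.715) = 2366.1 kip·in = 2366.1/12 = 197.18 kip·ft.

M_n ≈ 197 kip·ft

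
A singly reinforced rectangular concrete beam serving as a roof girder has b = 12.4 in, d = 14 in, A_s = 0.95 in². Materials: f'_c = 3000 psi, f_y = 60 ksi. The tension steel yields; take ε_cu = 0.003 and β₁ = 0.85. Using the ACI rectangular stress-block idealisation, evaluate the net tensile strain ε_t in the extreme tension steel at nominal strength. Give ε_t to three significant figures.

a = A_s f_y/(0.85 f'_c b) = 1.803 in.
β₁ = 0.85, so c = a/β₁ = 1.803/0.85 = 2.121 in.
From the linear strain diagram with ε_cu = 0.003: ε_t = 0.003 (d − c)/c = 0.003 × (14 − 2.121)/2.121 = 0.0168.
Since ε_t ≥ 0.005, the section is tension-controlled.

ε_t ≈ 0.0168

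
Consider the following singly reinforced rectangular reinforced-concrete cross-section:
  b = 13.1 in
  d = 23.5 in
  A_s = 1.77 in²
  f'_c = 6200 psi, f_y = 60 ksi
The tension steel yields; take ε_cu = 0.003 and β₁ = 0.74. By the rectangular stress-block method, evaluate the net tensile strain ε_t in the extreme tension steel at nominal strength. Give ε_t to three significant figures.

a = A_s f_y/(0.85 f'_c b) = 1.538 in.
β₁ = 0.74, so c = a/β₁ = 1.538/0.74 = 2.078 in.
From the linear strain diagram with ε_cu = 0.003: ε_t = 0.003 (d − c)/c = 0.003 × (23.5 − 2.078)/2.078 = 0.0309.
Since ε_t ≥ 0.005, the section is tension-controlled.

ε_t ≈ 0.0309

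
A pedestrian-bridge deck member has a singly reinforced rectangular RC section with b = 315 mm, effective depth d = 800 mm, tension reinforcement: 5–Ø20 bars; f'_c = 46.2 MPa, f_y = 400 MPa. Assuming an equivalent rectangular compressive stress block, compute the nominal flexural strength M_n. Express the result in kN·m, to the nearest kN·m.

M_n ≈ 486 kN·m

A_s = 5 × 314 = 1570 mm².
T = A_s f_y = 1570 × 400 = 628000 N = 628 kN.
From C = T: a = T/(0.85 f'_c b) = 628000/(0.85 × 46.2 × 315) = 50.77 mm.
M_n = T(d − a/2) = 628 kN × (800 − 25.385) mm = 486.46 kN·m.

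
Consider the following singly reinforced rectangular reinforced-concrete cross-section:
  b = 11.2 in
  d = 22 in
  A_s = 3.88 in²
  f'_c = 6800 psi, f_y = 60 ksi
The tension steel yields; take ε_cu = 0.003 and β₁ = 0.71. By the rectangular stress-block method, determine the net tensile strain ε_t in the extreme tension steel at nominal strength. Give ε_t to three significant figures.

a = A_s f_y/(0.85 f'_c b) = 3.596 in.
β₁ = 0.71, so c = a/β₁ = 3.596/0.71 = 5.065 in.
From the linear strain diagram with ε_cu = 0.003: ε_t = 0.003 (d − c)/c = 0.003 × (22 − 5.065)/5.065 = 0.0100.
Since ε_t ≥ 0.005, the section is tension-controlled.

ε_t ≈ 0.0100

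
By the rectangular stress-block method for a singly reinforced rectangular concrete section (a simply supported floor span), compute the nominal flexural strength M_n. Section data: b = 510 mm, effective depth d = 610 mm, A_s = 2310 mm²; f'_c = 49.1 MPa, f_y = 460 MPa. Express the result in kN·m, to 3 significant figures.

M_n ≈ 622 kN·m

T = A_s f_y = 2310 × 460 = 1062600 N = 1062.6 kN.
From C = T: a = T/(0.85 f'_c b) = 1062600/(0.85 × 49.1 × 510) = 49.92 mm.
M_n = T(d − a/2) = 1062.6 kN × (610 − 24.96) mm = 621.66 kN·m.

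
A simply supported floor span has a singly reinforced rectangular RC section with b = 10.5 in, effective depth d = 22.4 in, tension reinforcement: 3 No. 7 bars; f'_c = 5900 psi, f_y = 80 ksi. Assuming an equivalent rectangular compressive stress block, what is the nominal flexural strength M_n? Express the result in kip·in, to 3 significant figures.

A_s = 3 × 0.6 = 1.8 in².
T = A_s f_y = 1.8 × 80 = 144 kips.
a = T/(0.85 f'_c b) = 144/(0.85 × 5.9 × 10.5) = 2.735 in.
M_n = T(d − a/2) = 144 × (22.4 − 1.3675) = 3028.7 kip·in.

M_n ≈ 3030 kip·in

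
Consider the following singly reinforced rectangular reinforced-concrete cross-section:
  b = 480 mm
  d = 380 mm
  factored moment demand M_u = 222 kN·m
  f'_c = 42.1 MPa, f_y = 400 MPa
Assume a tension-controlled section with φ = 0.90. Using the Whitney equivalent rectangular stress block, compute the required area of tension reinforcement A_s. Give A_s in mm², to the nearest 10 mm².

A_s ≈ 1710 mm²

M_n = M_u/φ = 222/0.90 = 246.667 kN·m.
With M_n = 0.85 f'_c a b (d − a/2), solve the quadratic for a:
a = d − √(d² − 2M_n/(0.85 f'_c b)) = 380 − √(380² − 2 × 246.667×10⁶/(0.85 × 42.1 × 480)) = 39.88 mm.
A_s = 0.85 f'_c a b / f_y = 0.85 × 42.1 × 39.88 × 480 / 400 = 1712.5 mm².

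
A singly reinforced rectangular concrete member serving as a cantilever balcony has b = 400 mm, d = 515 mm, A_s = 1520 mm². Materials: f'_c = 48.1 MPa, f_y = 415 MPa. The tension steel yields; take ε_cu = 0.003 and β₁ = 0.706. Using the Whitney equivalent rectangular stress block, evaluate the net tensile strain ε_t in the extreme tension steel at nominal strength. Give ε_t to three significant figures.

a = A_s f_y/(0.85 f'_c b) = 38.57 mm.
β₁ = 0.706, so c = a/β₁ = 38.57/0.706 = 54.63 mm.
From the linear strain diagram with ε_cu = 0.003: ε_t = 0.003 (d − c)/c = 0.003 × (515 − 54.63)/54.63 = 0.0253.
Since ε_t ≥ 0.005, the section is tension-controlled.

ε_t ≈ 0.0253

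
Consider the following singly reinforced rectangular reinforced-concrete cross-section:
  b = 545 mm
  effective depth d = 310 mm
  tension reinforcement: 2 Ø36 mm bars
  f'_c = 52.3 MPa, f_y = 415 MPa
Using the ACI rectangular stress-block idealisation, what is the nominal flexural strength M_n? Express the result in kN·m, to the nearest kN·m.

A_s = 2 × 1018 = 2036 mm².
T = A_s f_y = 2036 × 415 = 844940 N = 844.94 kN.
From C = T: a = T/(0.85 f'_c b) = 844940/(0.85 × 52.3 × 545) = 34.87 mm.
M_n = T(d − a/2) = 844.94 kN × (310 − 17.435) mm = 247.20 kN·m.

M_n ≈ 247 kN·m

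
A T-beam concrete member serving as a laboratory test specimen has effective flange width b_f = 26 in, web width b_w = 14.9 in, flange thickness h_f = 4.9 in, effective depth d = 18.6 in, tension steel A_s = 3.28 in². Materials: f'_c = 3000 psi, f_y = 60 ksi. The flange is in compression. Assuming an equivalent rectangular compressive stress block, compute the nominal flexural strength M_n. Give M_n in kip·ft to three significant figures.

M_n ≈ 281 kip·ft

Tension: T = A_s f_y = 3.28 × 60 = 196.8 kips.
Try a within the flange: a = T/(0.85 f'_c b_f) = 196.8/(0.85 × 3 × 26) = 2.968 in.
Since a = 2.968 ≤ h_f = 4.9 in, the stress block lies entirely in the flange; analyse as a rectangular beam of width b_f.
M_n = T(d − a/2) = 196.8 × (18.6 − 1.484) = 3368.4 kip·in.
M_n = 3368.4/12 = 280.70 kip·ft.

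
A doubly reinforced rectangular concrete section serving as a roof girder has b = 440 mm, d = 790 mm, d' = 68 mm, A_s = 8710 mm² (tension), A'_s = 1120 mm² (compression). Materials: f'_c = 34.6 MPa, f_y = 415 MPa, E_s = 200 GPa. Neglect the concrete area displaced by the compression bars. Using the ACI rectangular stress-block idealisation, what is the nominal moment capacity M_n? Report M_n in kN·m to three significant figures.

M_n ≈ 2440 kN·m

Assume both tension and compression steel yield.
Net tension couple steel: A_s − A'_s = 7590 mm².
a = (A_s − A'_s) f_y / (0.85 f'_c b) = 3149850/(0.85 × 34.6 × 440) = 243.41 mm.
c = a/β₁ = 243.41/0.803 = 303.13 mm; ε'_s = 0.003(c − d')/c = 0.0023 ≥ f_y/E_s = 0.0021, so compression steel does yield.
M_n = (A_s − A'_s) f_y (d − a/2) + A'_s f_y (d − d') = [3149850 × (790 − 121.705) + 464800 × (790 − 68)] × 10⁻⁶ = 2105.03 + 335.59 = 2440.62 kN·m.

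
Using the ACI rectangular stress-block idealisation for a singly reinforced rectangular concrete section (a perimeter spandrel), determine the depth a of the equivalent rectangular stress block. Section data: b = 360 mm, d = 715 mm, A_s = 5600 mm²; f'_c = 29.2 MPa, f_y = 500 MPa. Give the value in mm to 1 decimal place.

T = A_s f_y = 5600 × 500 = 2800000 N = 2800 kN.
Setting C = 0.85 f'_c a b equal to T: a = 2800000/(0.85 × 29.2 × 360) = 313.4 mm.

a ≈ 313.4 mm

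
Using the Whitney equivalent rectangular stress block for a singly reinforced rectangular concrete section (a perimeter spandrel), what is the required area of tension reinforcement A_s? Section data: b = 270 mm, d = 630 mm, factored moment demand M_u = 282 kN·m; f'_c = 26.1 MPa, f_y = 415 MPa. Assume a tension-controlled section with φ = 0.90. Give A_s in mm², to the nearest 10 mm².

A_s ≈ 1290 mm²

M_n = M_u/φ = 282/0.90 = 313.333 kN·m.
With M_n = 0.85 f'_c a b (d − a/2), solve the quadratic for a:
a = d − √(d² − 2M_n/(0.85 f'_c b)) = 630 − √(630² − 2 × 313.333×10⁶/(0.85 × 26.1 × 270)) = 89.37 mm.
A_s = 0.85 f'_c a b / f_y = 0.85 × 26.1 × 89.37 × 270 / 415 = 1289.9 mm².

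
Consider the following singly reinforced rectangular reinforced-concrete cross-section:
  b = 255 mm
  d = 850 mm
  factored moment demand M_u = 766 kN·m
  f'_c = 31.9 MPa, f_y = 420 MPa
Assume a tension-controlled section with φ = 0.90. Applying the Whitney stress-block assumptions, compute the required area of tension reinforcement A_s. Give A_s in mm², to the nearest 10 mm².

M_n = M_u/φ = 766/0.90 = 851.111 kN·m.
With M_n = 0.85 f'_c a b (d − a/2), solve the quadratic for a:
a = d − √(d² − 2M_n/(0.85 f'_c b)) = 850 − √(850² − 2 × 851.111×10⁶/(0.85 × 31.9 × 255)) = 159.85 mm.
A_s = 0.85 f'_c a b / f_y = 0.85 × 31.9 × 159.85 × 255 / 420 = 2631.6 mm².

A_s ≈ 2630 mm²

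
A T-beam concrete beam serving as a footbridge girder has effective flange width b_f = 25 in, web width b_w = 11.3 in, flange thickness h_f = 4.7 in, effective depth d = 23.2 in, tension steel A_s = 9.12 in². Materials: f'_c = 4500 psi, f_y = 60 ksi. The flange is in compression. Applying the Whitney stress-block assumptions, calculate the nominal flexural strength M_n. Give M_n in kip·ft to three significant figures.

M_n ≈ 922 kip·ft

Tension: T = A_s f_y = 9.12 × 60 = 547.2 kips.
Try a within the flange: a = T/(0.85 f'_c b_f) = 547.2/(0.85 × 4.5 × 25) = 5.722 in.
a = 5.722 > h_f = 4.7 in: the block extends into the web. Split into flange-overhang and web parts.
C_f = 0.85 f'_c (b_f − b_w) h_f = 0.85 × 4.5 × (25 − 11.3) × 4.7 = 246.3 kips.
Remaining web compression depth: a_w = (T − C_f)/(0.85 f'_c b_w) = (547.2 − 246.3)/(0.85 × 4.5 × 11.3) = 6.962 in.
M_n = C_f(d − h_f/2) + (T − C_f)(d − a_w/2) = 246.3 × (23.2 − 2.35) + 300.9 × (23.2 − 3.481) = 5135.4 + 5933.4 = 11068.8 kip·in.
M_n = 11068.8/12 = 922.40 kip·ft.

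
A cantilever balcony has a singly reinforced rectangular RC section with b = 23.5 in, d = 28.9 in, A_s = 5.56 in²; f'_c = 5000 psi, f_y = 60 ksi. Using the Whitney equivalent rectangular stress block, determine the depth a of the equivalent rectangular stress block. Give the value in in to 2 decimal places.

T = A_s f_y = 5.56 × 60 = 333.6 kips.
a = T/(0.85 f'_c b) = 333.6/(0.85 × 5 × 23.5) = 3.34 in.

a ≈ 3.34 in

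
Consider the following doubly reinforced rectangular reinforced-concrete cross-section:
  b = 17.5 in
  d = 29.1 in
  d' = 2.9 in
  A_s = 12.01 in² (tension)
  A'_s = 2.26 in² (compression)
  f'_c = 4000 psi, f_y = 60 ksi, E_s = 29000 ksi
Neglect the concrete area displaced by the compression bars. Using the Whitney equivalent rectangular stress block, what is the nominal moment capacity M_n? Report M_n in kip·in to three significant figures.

Assume both steels yield.
a = (A_s − A'_s) f_y/(0.85 f'_c b) = (12.01 − 2.26) × 60/(0.85 × 4 × 17.5) = 9.832 in.
c = a/β₁ = 9.832/0.85 = 11.567 in; ε'_s = 0.003(c − d')/c = 0.0022 ≥ ε_y = 0.0021, so the compression steel yields.
M_n = (A_s − A'_s) f_y (d − a/2) + A'_s f_y (d − d') = 585 × (29.1 − 4.916) + 135.6 × (29.1 − 2.9) = 14147.6 + 3552.7 = 17700.3 kip·in.

M_n ≈ 17700 kip·in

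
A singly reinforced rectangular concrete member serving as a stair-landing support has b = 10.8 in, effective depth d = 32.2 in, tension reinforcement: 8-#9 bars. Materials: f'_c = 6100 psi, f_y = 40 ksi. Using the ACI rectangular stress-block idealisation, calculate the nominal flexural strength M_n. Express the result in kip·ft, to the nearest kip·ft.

M_n ≈ 782 kip·ft

A_s = 8 × 1 = 8 in².
T = A_s f_y = 8 × 40 = 320 kips.
a = T/(0.85 f'_c b) = 320/(0.85 × 6.1 × 10.8) = 5.714 in.
M_n = T(d − a/2) = 320 × (32.2 − 2.857) = 9389.8 kip·in = 9389.8/12 = 782.48 kip·ft.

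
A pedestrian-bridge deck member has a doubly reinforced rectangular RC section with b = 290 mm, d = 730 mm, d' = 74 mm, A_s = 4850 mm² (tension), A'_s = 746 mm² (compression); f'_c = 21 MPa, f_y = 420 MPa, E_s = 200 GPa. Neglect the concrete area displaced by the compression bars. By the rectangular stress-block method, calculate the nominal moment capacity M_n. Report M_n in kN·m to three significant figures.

M_n ≈ 1180 kN·m

Assume both tension and compression steel yield.
Net tension couple steel: A_s − A'_s = 4104 mm².
a = (A_s − A'_s) f_y / (0.85 f'_c b) = 1723680/(0.85 × 21 × 290) = 332.98 mm.
c = a/β₁ = 332.98/0.85 = 391.74 mm; ε'_s = 0.003(c − d')/c = 0.0024 ≥ f_y/E_s = 0.0021, so compression steel does yield.
M_n = (A_s − A'_s) f_y (d − a/2) + A'_s f_y (d − d') = [1723680 × (730 − 166.49) + 313320 × (730 − 74)] × 10⁻⁶ = 971.31 + 205.54 = 1176.85 kN·m.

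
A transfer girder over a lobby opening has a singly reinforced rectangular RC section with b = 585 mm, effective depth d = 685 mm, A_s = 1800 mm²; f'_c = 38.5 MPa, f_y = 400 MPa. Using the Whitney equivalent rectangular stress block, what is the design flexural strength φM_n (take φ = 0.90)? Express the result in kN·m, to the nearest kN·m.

T = A_s f_y = 1800 × 400 = 720000 N = 720 kN.
From C = T: a = T/(0.85 f'_c b) = 720000/(0.85 × 38.5 × 585) = 37.61 mm.
M_n = T(d − a/2) = 720 kN × (685 − 18.805) mm = 479.66 kN·m.
φM_n = 0.90 × 479.66 = 431.69 kN·m.

φM_n ≈ 432 kN·m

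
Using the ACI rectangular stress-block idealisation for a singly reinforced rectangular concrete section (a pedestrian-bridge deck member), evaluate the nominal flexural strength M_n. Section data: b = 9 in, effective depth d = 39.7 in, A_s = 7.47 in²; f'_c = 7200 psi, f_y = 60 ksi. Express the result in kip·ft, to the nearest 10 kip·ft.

M_n ≈ 1330 kip·ft

T = A_s f_y = 7.47 × 60 = 448.2 kips.
a = T/(0.85 f'_c b) = 448.2/(0.85 × 7.2 × 9) = 8.137 in.
M_n = T(d − a/2) = 448.2 × (39.7 − 4.0685) = 15970.0 kip·in = 15970.0/12 = 1330.83 kip·ft.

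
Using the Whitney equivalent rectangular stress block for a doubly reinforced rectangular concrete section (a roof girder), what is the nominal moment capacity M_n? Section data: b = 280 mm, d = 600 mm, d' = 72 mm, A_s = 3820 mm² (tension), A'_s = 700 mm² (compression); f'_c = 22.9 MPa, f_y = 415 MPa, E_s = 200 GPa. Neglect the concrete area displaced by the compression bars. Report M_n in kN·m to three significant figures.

Assume both tension and compression steel yield.
Net tension couple steel: A_s − A'_s = 3120 mm².
a = (A_s − A'_s) f_y / (0.85 f'_c b) = 1294800/(0.85 × 22.9 × 280) = 237.57 mm.
c = a/β₁ = 237.57/0.85 = 279.49 mm; ε'_s = 0.003(c − d')/c = 0.0022 ≥ f_y/E_s = 0.0021, so compression steel does yield.
M_n = (A_s − A'_s) f_y (d − a/2) + A'_s f_y (d − d') = [1294800 × (600 − 118.785) + 290500 × (600 − 72)] × 10⁻⁶ = 623.08 + 153.38 = 776.46 kN·m.

M_n ≈ 776 kN·m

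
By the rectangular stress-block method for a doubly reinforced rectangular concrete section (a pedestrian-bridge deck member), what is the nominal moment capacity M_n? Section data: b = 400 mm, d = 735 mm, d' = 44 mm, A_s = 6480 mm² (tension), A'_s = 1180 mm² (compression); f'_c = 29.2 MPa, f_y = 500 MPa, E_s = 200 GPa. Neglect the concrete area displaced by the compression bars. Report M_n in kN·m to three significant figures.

Assume both tension and compression steel yield.
Net tension couple steel: A_s − A'_s = 5300 mm².
a = (A_s − A'_s) f_y / (0.85 f'_c b) = 2650000/(0.85 × 29.2 × 400) = 266.92 mm.
c = a/β₁ = 266.92/0.841 = 317.38 mm; ε'_s = 0.003(c − d')/c = 0.0026 ≥ f_y/E_s = 0.0025, so compression steel does yield.
M_n = (A_s − A'_s) f_y (d − a/2) + A'_s f_y (d − d') = [2650000 × (735 − 133.46) + 590000 × (735 − 44)] × 10⁻⁶ = 1594.08 + 407.69 = 2001.77 kN·m.

M_n ≈ 2000 kN·m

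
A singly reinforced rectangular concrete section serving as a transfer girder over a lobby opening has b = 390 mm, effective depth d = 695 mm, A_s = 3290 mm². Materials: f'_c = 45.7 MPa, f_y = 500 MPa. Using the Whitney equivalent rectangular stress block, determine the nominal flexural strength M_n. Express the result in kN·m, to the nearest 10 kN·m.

T = A_s f_y = 3290 × 500 = 1645000 N = 1645 kN.
From C = T: a = T/(0.85 f'_c b) = 1645000/(0.85 × 45.7 × 390) = 108.58 mm.
M_n = T(d − a/2) = 1645 kN × (695 − 54.29) mm = 1053.97 kN·m.

M_n ≈ 1050 kN·m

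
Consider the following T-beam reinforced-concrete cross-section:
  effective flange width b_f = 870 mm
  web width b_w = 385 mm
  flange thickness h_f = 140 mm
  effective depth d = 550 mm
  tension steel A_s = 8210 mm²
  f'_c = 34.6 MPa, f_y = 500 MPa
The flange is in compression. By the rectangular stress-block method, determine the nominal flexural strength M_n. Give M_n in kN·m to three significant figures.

Tension: T = A_s f_y = 8210 × 500 = 4105000 N.
Try a within the flange: a = T/(0.85 f'_c b_f) = 4105000/(0.85 × 34.6 × 870) = 160.43 mm.
a = 160.43 > h_f = 140 mm: the block extends into the web. Split into flange-overhang and web parts.
C_f = 0.85 f'_c (b_f − b_w) h_f = 0.85 × 34.6 × (870 − 385) × 140 = 1996939 N.
Remaining web compression depth: a_w = (T − C_f)/(0.85 f'_c b_w) = (4105000 − 1996939)/(0.85 × 34.6 × 385) = 186.18 mm.
M_n = C_f(d − h_f/2) + (T − C_f)(d − a_w/2) = 1996939 × (550 − 70) + 2108061 × (550 − 93.09) = 958.53 + 963.19 = 1921.72 × 10⁶ N·mm.
M_n = 1921.72 kN·m.

M_n ≈ 1920 kN·m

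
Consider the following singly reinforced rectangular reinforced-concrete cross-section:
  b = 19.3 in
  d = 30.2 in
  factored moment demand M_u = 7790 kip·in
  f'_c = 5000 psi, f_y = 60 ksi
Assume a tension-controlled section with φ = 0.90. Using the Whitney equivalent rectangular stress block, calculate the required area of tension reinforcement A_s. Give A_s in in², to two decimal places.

A_s ≈ 5.09 in²

M_n = M_u/φ = 7790/0.90 = 8655.56 kip·in.
From M_n = 0.85 f'_c a b (d − a/2):
a = d − √(d² − 2M_n/(0.85 f'_c b)) = 30.2 − √(30.2² − 2 × 8655.56/(0.85 × 5 × 19.3)) = 3.724 in.
A_s = 0.85 f'_c a b / f_y = 0.85 × 5 × 3.724 × 19.3 / 60 = 5.091 in².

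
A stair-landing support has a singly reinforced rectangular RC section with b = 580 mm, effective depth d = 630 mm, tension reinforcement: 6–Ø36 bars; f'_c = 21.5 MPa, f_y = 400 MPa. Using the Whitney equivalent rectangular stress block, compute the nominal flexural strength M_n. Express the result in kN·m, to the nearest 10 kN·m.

M_n ≈ 1260 kN·m

A_s = 6 × 1018 = 6108 mm².
T = A_s f_y = 6108 × 400 = 2443200 N = 2443.2 kN.
From C = T: a = T/(0.85 f'_c b) = 2443200/(0.85 × 21.5 × 580) = 230.50 mm.
M_n = T(d − a/2) = 2443.2 kN × (630 − 115.25) mm = 1257.64 kN·m.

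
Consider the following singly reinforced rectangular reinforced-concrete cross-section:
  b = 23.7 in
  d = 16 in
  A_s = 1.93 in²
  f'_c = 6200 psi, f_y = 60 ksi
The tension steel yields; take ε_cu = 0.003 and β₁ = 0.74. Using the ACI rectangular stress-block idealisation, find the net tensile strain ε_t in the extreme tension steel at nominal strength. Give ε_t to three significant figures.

a = A_s f_y/(0.85 f'_c b) = 0.927 in.
β₁ = 0.74, so c = a/β₁ = 0.927/0.74 = 1.253 in.
From the linear strain diagram with ε_cu = 0.003: ε_t = 0.003 (d − c)/c = 0.003 × (16 − 1.253)/1.253 = 0.0353.
Since ε_t ≥ 0.005, the section is tension-controlled.

ε_t ≈ 0.0353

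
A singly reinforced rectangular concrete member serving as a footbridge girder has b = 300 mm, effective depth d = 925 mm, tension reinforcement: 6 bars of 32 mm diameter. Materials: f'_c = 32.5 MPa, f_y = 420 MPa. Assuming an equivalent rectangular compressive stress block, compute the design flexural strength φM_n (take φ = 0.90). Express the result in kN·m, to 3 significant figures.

φM_n ≈ 1460 kN·m

A_s = 6 × 804 = 4824 mm².
T = A_s f_y = 4824 × 420 = 2026080 N = 2026.08 kN.
From C = T: a = T/(0.85 f'_c b) = 2026080/(0.85 × 32.5 × 300) = 244.47 mm.
M_n = T(d − a/2) = 2026.08 kN × (925 − 122.235) mm = 1626.47 kN·m.
φM_n = 0.90 × 1626.47 = 1463.82 kN·m.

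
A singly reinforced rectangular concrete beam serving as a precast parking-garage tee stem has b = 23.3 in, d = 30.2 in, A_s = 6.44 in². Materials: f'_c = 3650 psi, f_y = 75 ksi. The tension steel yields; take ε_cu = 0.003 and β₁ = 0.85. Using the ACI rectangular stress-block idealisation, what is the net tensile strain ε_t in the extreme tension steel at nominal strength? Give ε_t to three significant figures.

a = A_s f_y/(0.85 f'_c b) = 6.682 in.
β₁ = 0.85, so c = a/β₁ = 6.682/0.85 = 7.861 in.
From the linear strain diagram with ε_cu = 0.003: ε_t = 0.003 (d − c)/c = 0.003 × (30.2 − 7.861)/7.861 = 0.00853.
Since ε_t ≥ 0.005, the section is tension-controlled.

ε_t ≈ 0.00853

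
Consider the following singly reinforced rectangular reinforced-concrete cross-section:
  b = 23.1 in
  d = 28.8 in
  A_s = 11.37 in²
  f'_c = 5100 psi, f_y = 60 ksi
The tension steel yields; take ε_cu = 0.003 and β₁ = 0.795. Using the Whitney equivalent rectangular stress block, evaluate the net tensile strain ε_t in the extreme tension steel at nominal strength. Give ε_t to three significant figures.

ε_t ≈ 0.00708

a = A_s f_y/(0.85 f'_c b) = 6.813 in.
β₁ = 0.795, so c = a/β₁ = 6.813/0.795 = 8.570 in.
From the linear strain diagram with ε_cu = 0.003: ε_t = 0.003 (d − c)/c = 0.003 × (28.8 − 8.570)/8.570 = 0.00708.
Since ε_t ≥ 0.005, the section is tension-controlled.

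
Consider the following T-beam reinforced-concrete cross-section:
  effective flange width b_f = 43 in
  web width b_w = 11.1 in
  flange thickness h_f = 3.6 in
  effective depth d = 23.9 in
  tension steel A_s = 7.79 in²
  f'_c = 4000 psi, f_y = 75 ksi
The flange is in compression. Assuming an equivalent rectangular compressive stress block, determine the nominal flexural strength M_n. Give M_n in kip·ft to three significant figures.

Tension: T = A_s f_y = 7.79 × 75 = 584.25 kips.
Try a within the flange: a = T/(0.85 f'_c b_f) = 584.25/(0.85 × 4 × 43) = 3.996 in.
a = 3.996 > h_f = 3.6 in: the block extends into the web. Split into flange-overhang and web parts.
C_f = 0.85 f'_c (b_f − b_w) h_f = 0.85 × 4 × (43 − 11.1) × 3.6 = 390.5 kips.
Remaining web compression depth: a_w = (T − C_f)/(0.85 f'_c b_w) = (584.25 − 390.5)/(0.85 × 4 × 11.1) = 5.134 in.
M_n = C_f(d − h_f/2) + (T − C_f)(d − a_w/2) = 390.5 × (23.9 − 1.8) + 193.75 × (23.9 − 2.567) = 8630.1 + 4133.3 = 12763.4 kip·in.
M_n = 12763.4/12 = 1063.62 kip·ft.

M_n ≈ 1060 kip·ft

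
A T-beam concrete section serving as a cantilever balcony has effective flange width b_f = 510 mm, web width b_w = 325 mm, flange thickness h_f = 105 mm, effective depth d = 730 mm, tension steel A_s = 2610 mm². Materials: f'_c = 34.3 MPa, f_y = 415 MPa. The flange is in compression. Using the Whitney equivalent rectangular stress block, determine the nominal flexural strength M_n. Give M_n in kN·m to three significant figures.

Tension: T = A_s f_y = 2610 × 415 = 1083150 N.
Try a within the flange: a = T/(0.85 f'_c b_f) = 1083150/(0.85 × 34.3 × 510) = 72.85 mm.
Since a = 72.85 ≤ h_f = 105 mm, the stress block lies entirely in the flange; analyse as a rectangular beam of width b_f.
M_n = T(d − a/2) = 1083150 × (730 − 36.425) = 751.25 × 10⁶ N·mm.
M_n = 751.25 kN·m.

M_n ≈ 751 kN·m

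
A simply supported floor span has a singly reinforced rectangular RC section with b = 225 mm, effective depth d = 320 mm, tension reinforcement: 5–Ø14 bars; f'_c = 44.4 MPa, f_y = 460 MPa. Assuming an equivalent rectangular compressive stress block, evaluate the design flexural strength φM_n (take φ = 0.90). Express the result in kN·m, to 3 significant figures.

φM_n ≈ 95.4 kN·m

A_s = 5 × 154 = 770 mm².
T = A_s f_y = 770 × 460 = 354200 N = 354.2 kN.
From C = T: a = T/(0.85 f'_c b) = 354200/(0.85 × 44.4 × 225) = 41.71 mm.
M_n = T(d − a/2) = 354.2 kN × (320 − 20.855) mm = 105.96 kN·m.
φM_n = 0.90 × 105.96 = 95.36 kN·m.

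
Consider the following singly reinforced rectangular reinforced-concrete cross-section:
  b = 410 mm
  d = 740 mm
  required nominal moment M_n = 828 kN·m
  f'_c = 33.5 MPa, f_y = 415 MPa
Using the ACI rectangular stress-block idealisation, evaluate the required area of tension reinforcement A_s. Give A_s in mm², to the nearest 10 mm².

With M_n = 0.85 f'_c a b (d − a/2), solve the quadratic for a:
a = d − √(d² − 2M_n/(0.85 f'_c b)) = 740 − √(740² − 2 × 828×10⁶/(0.85 × 33.5 × 410)) = 103.01 mm.
A_s = 0.85 f'_c a b / f_y = 0.85 × 33.5 × 103.01 × 410 / 415 = 2897.9 mm².

A_s ≈ 2900 mm²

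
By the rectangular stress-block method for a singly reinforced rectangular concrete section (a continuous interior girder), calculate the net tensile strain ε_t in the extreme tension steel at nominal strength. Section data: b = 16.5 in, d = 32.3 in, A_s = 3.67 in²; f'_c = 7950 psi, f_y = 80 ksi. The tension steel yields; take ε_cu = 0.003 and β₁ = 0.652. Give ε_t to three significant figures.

ε_t ≈ 0.0210

a = A_s f_y/(0.85 f'_c b) = 2.633 in.
β₁ = 0.652, so c = a/β₁ = 2.633/0.652 = 4.038 in.
From the linear strain diagram with ε_cu = 0.003: ε_t = 0.003 (d − c)/c = 0.003 × (32.3 − 4.038)/4.038 = 0.0210.
Since ε_t ≥ 0.005, the section is tension-controlled.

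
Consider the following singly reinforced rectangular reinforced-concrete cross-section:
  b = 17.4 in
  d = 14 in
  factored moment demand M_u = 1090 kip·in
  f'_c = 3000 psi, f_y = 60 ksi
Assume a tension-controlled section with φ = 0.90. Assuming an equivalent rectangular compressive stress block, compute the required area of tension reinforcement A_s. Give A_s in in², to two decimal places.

M_n = M_u/φ = 1090/0.90 = 1211.11 kip·in.
From M_n = 0.85 f'_c a b (d − a/2):
a = d − √(d² − 2M_n/(0.85 f'_c b)) = 14 − √(14² − 2 × 1211.11/(0.85 × 3 × 17.4)) = 2.108 in.
A_s = 0.85 f'_c a b / f_y = 0.85 × 3 × 2.108 × 17.4 / 60 = 1.559 in².

A_s ≈ 1.56 in²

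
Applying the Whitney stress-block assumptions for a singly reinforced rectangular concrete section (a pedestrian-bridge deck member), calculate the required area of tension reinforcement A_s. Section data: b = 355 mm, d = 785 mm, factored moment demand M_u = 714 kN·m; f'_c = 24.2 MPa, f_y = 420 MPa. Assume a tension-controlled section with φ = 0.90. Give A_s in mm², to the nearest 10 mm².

A_s ≈ 2670 mm²

M_n = M_u/φ = 714/0.90 = 793.333 kN·m.
With M_n = 0.85 f'_c a b (d − a/2), solve the quadratic for a:
a = d − √(d² − 2M_n/(0.85 f'_c b)) = 785 − √(785² − 2 × 793.333×10⁶/(0.85 × 24.2 × 355)) = 153.38 mm.
A_s = 0.85 f'_c a b / f_y = 0.85 × 24.2 × 153.38 × 355 / 420 = 2666.7 mm².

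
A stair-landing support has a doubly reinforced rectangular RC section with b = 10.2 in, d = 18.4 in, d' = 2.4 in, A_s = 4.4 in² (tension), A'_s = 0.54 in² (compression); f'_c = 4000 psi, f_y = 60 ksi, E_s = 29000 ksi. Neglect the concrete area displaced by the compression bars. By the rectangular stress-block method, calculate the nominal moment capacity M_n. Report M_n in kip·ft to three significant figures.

Assume both steels yield.
a = (A_s − A'_s) f_y/(0.85 f'_c b) = (4.4 − 0.54) × 60/(0.85 × 4 × 10.2) = 6.678 in.
c = a/β₁ = 6.678/0.85 = 7.856 in; ε'_s = 0.003(c − d')/c = 0.0021 ≥ ε_y = 0.0021, so the compression steel yields.
M_n = (A_s − A'_s) f_y (d − a/2) + A'_s f_y (d − d') = 231.6 × (18.4 − 3.339) + 32.4 × (18.4 − 2.4) = 3488.1 + 518.4 = 4006.5 kip·in = 4006.5/12 = 333.88 kip·ft.

M_n ≈ 334 kip·ft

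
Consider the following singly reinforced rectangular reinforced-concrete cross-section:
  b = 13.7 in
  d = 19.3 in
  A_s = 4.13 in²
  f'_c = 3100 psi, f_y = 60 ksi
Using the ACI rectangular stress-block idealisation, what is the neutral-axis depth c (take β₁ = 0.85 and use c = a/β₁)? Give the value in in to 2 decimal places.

c ≈ 8.08 in

T = A_s f_y = 4.13 × 60 = 247.8 kips.
a = T/(0.85 f'_c b) = 247.8/(0.85 × 3.1 × 13.7) = 6.8644 in.
With β₁ = 0.85, c = a/β₁ = 6.8644/0.85 = 8.08 in.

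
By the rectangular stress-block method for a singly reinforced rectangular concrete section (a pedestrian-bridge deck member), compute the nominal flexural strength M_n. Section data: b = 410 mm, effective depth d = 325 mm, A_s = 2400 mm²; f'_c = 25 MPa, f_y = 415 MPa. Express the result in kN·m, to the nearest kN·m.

T = A_s f_y = 2400 × 415 = 996000 N = 996 kN.
From C = T: a = T/(0.85 f'_c b) = 996000/(0.85 × 25 × 410) = 114.32 mm.
M_n = T(d − a/2) = 996 kN × (325 − 57.16) mm = 266.77 kN·m.

M_n ≈ 267 kN·m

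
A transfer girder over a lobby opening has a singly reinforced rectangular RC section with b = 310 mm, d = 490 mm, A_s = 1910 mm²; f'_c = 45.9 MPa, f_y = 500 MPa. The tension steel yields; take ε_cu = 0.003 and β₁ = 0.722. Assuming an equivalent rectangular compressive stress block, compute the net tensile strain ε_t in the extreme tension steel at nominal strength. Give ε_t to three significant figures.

a = A_s f_y/(0.85 f'_c b) = 78.96 mm.
β₁ = 0.722, so c = a/β₁ = 78.96/0.722 = 109.36 mm.
From the linear strain diagram with ε_cu = 0.003: ε_t = 0.003 (d − c)/c = 0.003 × (490 − 109.36)/109.36 = 0.0104.
Since ε_t ≥ 0.005, the section is tension-controlled.

ε_t ≈ 0.0104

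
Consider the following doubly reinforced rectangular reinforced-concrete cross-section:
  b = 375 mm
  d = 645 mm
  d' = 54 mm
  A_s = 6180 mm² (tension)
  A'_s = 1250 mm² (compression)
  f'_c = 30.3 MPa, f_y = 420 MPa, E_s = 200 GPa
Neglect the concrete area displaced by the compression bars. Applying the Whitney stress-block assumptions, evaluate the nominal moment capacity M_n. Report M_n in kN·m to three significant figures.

M_n ≈ 1420 kN·m

Assume both tension and compression steel yield.
Net tension couple steel: A_s − A'_s = 4930 mm².
a = (A_s − A'_s) f_y / (0.85 f'_c b) = 2070600/(0.85 × 30.3 × 375) = 214.39 mm.
c = a/β₁ = 214.39/0.834 = 257.06 mm; ε'_s = 0.003(c − d')/c = 0.0024 ≥ f_y/E_s = 0.0021, so compression steel does yield.
M_n = (A_s − A'_s) f_y (d − a/2) + A'_s f_y (d − d') = [2070600 × (645 − 107.195) + 525000 × (645 − 54)] × 10⁻⁶ = 1113.58 + 310.28 = 1423.86 kN·m.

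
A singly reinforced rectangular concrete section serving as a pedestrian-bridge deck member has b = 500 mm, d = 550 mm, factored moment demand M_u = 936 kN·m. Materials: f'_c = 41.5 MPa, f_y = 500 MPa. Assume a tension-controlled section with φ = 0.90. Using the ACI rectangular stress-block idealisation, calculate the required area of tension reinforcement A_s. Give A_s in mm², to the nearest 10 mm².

M_n = M_u/φ = 936/0.90 = 1040 kN·m.
With M_n = 0.85 f'_c a b (d − a/2), solve the quadratic for a:
a = d − √(d² − 2M_n/(0.85 f'_c b)) = 550 − √(550² − 2 × 1040×10⁶/(0.85 × 41.5 × 500)) = 120.38 mm.
A_s = 0.85 f'_c a b / f_y = 0.85 × 41.5 × 120.38 × 500 / 500 = 4246.4 mm².

A_s ≈ 4250 mm²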